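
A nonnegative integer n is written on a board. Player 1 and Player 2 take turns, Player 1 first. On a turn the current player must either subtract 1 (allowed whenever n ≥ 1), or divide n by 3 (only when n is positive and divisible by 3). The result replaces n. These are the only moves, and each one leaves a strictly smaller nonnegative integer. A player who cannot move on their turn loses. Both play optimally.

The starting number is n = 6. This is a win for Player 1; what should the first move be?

Move to 2.

Classify positions by backward induction: terminal positions (no move available) are L. From any other position, the mover wins iff some move reaches an L.
n=0: no move → L
n=1: reaches L-position 0 → W
n=2: only reaches 1(W), which is W → L
n=3: reaches L-position 2 → W
n=4: only reaches 3(W), which is W → L
n=5: reaches L-position 4 → W
n=6: reaches L-position 2 → W
From 6, the L positions reachable in one move are: 2.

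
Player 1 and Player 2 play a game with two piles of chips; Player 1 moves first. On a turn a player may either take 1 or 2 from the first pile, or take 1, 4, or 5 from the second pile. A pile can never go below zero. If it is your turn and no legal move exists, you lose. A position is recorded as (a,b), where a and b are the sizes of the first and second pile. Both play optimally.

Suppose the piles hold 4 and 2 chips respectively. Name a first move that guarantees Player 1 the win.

Use the standard recursion: the mover loses at a terminal position; elsewhere, the mover wins exactly when some move hands the opponent an L position.
No move ever increases a pile, so every position that can arise here has a ≤ 4 and b ≤ 2; it is enough to label the cells with 0 ≤ a ≤ 4 and 0 ≤ b ≤ 2.
Every move lowers a or b (never raises either), so fill the grid row by row in increasing a, and left to right within a row: each cell's successors are then already labelled.
      b=0  b=1  b=2
a=0:    L    W    L
a=1:    W    L    W
a=2:    W    W    W
a=3:    L    W    L
a=4:    W    L    W
Cells with no legal move (terminal, hence L): (0,0).
The remaining L cells, each justified by listing all of its moves:
(0,2): the only move is to (0,1)(W), a W ⇒ L
(1,1): moves to (0,1)(W), (1,0)(W); every one is W ⇒ L
(3,0): moves to (2,0)(W), (1,0)(W); every one is W ⇒ L
(3,2): moves to (2,2)(W), (1,2)(W), (3,1)(W); every one is W ⇒ L
(4,1): moves to (3,1)(W), (2,1)(W), (4,0)(W); every one is W ⇒ L
Every other cell has at least one move into one of the L cells above, so it is W.
From (4,2), the L positions reachable in one move are: (3,2), (4,1). Any move reaching one of these is winning.

Move to (3,2).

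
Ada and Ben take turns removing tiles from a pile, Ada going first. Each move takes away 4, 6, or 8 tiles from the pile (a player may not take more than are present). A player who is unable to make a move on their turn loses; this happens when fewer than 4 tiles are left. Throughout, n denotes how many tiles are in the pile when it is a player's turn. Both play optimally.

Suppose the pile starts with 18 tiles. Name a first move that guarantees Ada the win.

Label each position W (a win for the player to move) or L (a loss). A position with no legal move is L; any other position is W exactly when some move reaches an L, and L when every move reaches a W.
n=0: no move → L
n=1: no move → L
n=2: no move → L
n=3: no move → L
n=4: can move to 0, which is L ⇒ W
n=5: can move to 1, which is L ⇒ W
n=6: can move to 2, which is L ⇒ W
n=7: can move to 3, which is L ⇒ W
n=8: can move to 2, which is L ⇒ W
n=9: can move to 3, which is L ⇒ W
n=10: can move to 2, which is L ⇒ W
n=11: can move to 3, which is L ⇒ W
n=12: moves to 8(W), 6(W), 4(W); every one is W ⇒ L
n=13: moves to 9(W), 7(W), 5(W); every one is W ⇒ L
n=14: moves to 10(W), 8(W), 6(W); every one is W ⇒ L
n=15: moves to 11(W), 9(W), 7(W); every one is W ⇒ L
n=16: can move to 12, which is L ⇒ W
n=17: can move to 13, which is L ⇒ W
n=18: can move to 14, which is L ⇒ W
From 18, the L positions reachable in one move are: 14, 12. Any move reaching one of these is winning.

Remove 4, leaving 14.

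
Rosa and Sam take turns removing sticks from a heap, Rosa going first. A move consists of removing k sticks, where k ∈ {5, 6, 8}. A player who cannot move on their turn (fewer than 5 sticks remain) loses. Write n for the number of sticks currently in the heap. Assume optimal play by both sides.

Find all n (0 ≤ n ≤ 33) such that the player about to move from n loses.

0, 1, 2, 3, 4, 13, 14, 15, 16, 17, 26, 27, 28, 29, 30

Classify positions by backward induction: terminal positions (no move available) are L. From any other position, the mover wins iff some move reaches an L.
n=0: no move → L
n=1: no move → L
n=2: no move → L
n=3: no move → L
n=4: no move → L
n=5: W (go to 0, an L position)
n=6: W (go to 1, an L position)
n=7: W (go to 2, an L position)
n=8: W (go to 3, an L position)
n=9: W (go to 4, an L position)
n=10: W (go to 4, an L position)
n=11: W (go to 3, an L position)
n=12: W (go to 4, an L position)
n=13: L (options 8(W), 7(W), 5(W) are all W)
n=14: L (options 9(W), 8(W), 6(W) are all W)
n=15: L (options 10(W), 9(W), 7(W) are all W)
n=16: L (options 11(W), 10(W), 8(W) are all W)
n=17: L (options 12(W), 11(W), 9(W) are all W)
n=18: W (go to 13, an L position)
n=19: W (go to 14, an L position)
n=20: W (go to 15, an L position)
n=21: W (go to 16, an L position)
n=22: W (go to 17, an L position)
n=23: W (go to 17, an L position)
n=24: W (go to 16, an L position)
n=25: W (go to 17, an L position)
n=26: L (options 21(W), 20(W), 18(W) are all W)
n=27: L (options 22(W), 21(W), 19(W) are all W)
n=28: L (options 23(W), 22(W), 20(W) are all W)
n=29: L (options 24(W), 23(W), 21(W) are all W)
n=30: L (options 25(W), 24(W), 22(W) are all W)
n=31: W (go to 26, an L position)
n=32: W (go to 27, an L position)
n=33: W (go to 28, an L position)
Reading off the rows marked L gives the requested list; there are 15 such values of n.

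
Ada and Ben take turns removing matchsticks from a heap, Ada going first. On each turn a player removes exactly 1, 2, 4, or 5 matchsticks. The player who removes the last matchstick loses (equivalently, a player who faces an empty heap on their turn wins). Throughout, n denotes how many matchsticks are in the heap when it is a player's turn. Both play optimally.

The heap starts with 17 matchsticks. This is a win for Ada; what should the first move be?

Classify positions by backward induction: terminal positions (no move available) are W. From any other position, the mover wins iff some move reaches an L.
n=0: no move; the opponent has just taken the last matchstick and therefore loses → W
n=1: the only move is to 0(W), a W ⇒ L
n=2: can move to 1, which is L ⇒ W
n=3: can move to 1, which is L ⇒ W
n=4: moves to 3(W), 2(W), 0(W); every one is W ⇒ L
n=5: can move to 4, which is L ⇒ W
n=6: can move to 4, which is L ⇒ W
n=7: moves to 6(W), 5(W), 3(W), 2(W); every one is W ⇒ L
n=8: can move to 7, which is L ⇒ W
n=9: can move to 7, which is L ⇒ W
n=10: moves to 9(W), 8(W), 6(W), 5(W); every one is W ⇒ L
n=11: can move to 10, which is L ⇒ W
n=12: can move to 10, which is L ⇒ W
n=13: moves to 12(W), 11(W), 9(W), 8(W); every one is W ⇒ L
n=14: can move to 13, which is L ⇒ W
n=15: can move to 13, which is L ⇒ W
n=16: moves to 15(W), 14(W), 12(W), 11(W); every one is W ⇒ L
n=17: can move to 16, which is L ⇒ W
From 17, the L positions reachable in one move are: 16, 13. Any move reaching one of these is winning.

Remove 1, leaving 16.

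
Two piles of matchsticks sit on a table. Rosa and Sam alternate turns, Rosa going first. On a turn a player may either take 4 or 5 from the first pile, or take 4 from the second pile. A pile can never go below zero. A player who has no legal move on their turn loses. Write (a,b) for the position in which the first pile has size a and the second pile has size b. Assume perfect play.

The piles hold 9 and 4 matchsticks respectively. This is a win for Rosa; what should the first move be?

Move to (5,4).

Classify positions by backward induction: terminal positions (no move available) are L. From any other position, the mover wins iff some move reaches an L.
No move ever increases a pile, so every position that can arise here has a ≤ 9 and b ≤ 4; it is enough to label the cells with 0 ≤ a ≤ 9 and 0 ≤ b ≤ 4.
Every move lowers a or b (never raises either), so fill the grid row by row in increasing a, and left to right within a row: each cell's successors are then already labelled.
      b=0  b=1  b=2  b=3  b=4
a=0:    L    L    L    L    W
a=1:    L    L    L    L    W
a=2:    L    L    L    L    W
a=3:    L    L    L    L    W
a=4:    W    W    W    W    L
a=5:    W    W    W    W    L
a=6:    W    W    W    W    L
a=7:    W    W    W    W    L
a=8:    W    W    W    W    W
a=9:    L    L    L    L    W
Cells with no legal move (terminal, hence L): (0,0), (0,1), (0,2), (0,3), (1,0), (1,1), (1,2), (1,3), (2,0), (2,1), (2,2), (2,3), (3,0), (3,1), (3,2), (3,3).
The remaining L cells, each justified by listing all of its moves:
(4,4): L (options (0,4)(W), (4,0)(W) are all W)
(5,4): L (options (1,4)(W), (0,4)(W), (5,0)(W) are all W)
(6,4): L (options (2,4)(W), (1,4)(W), (6,0)(W) are all W)
(7,4): L (options (3,4)(W), (2,4)(W), (7,0)(W) are all W)
(9,0): L (options (5,0)(W), (4,0)(W) are all W)
(9,1): L (options (5,1)(W), (4,1)(W) are all W)
(9,2): L (options (5,2)(W), (4,2)(W) are all W)
(9,3): L (options (5,3)(W), (4,3)(W) are all W)
Every other cell has at least one move into one of the L cells above, so it is W.
From (9,4), the L positions reachable in one move are: (5,4), (4,4), (9,0). Any move reaching one of these is winning.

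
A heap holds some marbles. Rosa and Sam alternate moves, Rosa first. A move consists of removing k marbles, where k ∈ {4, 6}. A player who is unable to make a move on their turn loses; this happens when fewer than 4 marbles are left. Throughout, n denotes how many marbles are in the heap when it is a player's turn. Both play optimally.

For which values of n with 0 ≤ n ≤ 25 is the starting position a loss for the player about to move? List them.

Positions with no move are L. A position that does have a move is losing for the player to move precisely when every available move leads to a winning position for the opponent. Fill in the labels:
n=0: no move → L
n=1: no move → L
n=2: no move → L
n=3: no move → L
n=4: W (go to 0, an L position)
n=5: W (go to 1, an L position)
n=6: W (go to 2, an L position)
n=7: W (go to 3, an L position)
n=8: W (go to 2, an L position)
n=9: W (go to 3, an L position)
n=10: L (options 6(W), 4(W) are all W)
n=11: L (options 7(W), 5(W) are all W)
n=12: L (options 8(W), 6(W) are all W)
n=13: L (options 9(W), 7(W) are all W)
n=14: W (go to 10, an L position)
n=15: W (go to 11, an L position)
n=16: W (go to 12, an L position)
n=17: W (go to 13, an L position)
n=18: W (go to 12, an L position)
n=19: W (go to 13, an L position)
n=20: L (options 16(W), 14(W) are all W)
n=21: L (options 17(W), 15(W) are all W)
n=22: L (options 18(W), 16(W) are all W)
n=23: L (options 19(W), 17(W) are all W)
n=24: W (go to 20, an L position)
n=25: W (go to 21, an L position)
The losing starting values of n are exactly the entries labelled L in this table (12 of them).

0, 1, 2, 3, 10, 11, 12, 13, 20, 21, 22, 23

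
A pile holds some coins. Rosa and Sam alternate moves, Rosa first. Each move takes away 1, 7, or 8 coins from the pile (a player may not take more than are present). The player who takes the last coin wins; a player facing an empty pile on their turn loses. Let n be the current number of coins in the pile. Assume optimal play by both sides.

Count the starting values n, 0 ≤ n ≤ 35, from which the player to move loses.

Classify positions by backward induction: terminal positions (no move available) are L. From any other position, the mover wins iff some move reaches an L.
n=0: no move → L
n=1: W (go to 0, an L position)
n=2: L (sole option 1(W) is W)
n=3: W (go to 2, an L position)
n=4: L (sole option 3(W) is W)
n=5: W (go to 4, an L position)
n=6: L (sole option 5(W) is W)
n=7: W (go to 6, an L position)
n=8: W (go to 0, an L position)
n=9: W (go to 2, an L position)
n=10: W (go to 2, an L position)
n=11: W (go to 4, an L position)
n=12: W (go to 4, an L position)
n=13: W (go to 6, an L position)
n=14: W (go to 6, an L position)
n=15: L (options 14(W), 8(W), 7(W) are all W)
n=16: W (go to 15, an L position)
n=17: L (options 16(W), 10(W), 9(W) are all W)
n=18: W (go to 17, an L position)
n=19: L (options 18(W), 12(W), 11(W) are all W)
n=20: W (go to 19, an L position)
n=21: L (options 20(W), 14(W), 13(W) are all W)
n=22: W (go to 21, an L position)
n=23: W (go to 15, an L position)
n=24: W (go to 17, an L position)
n=25: W (go to 17, an L position)
n=26: W (go to 19, an L position)
n=27: W (go to 19, an L position)
n=28: W (go to 21, an L position)
n=29: W (go to 21, an L position)
n=30: L (options 29(W), 23(W), 22(W) are all W)
n=31: W (go to 30, an L position)
n=32: L (options 31(W), 25(W), 24(W) are all W)
n=33: W (go to 32, an L position)
n=34: L (options 33(W), 27(W), 26(W) are all W)
n=35: W (go to 34, an L position)
L entries with 0 ≤ n ≤ 35: n = 0, 2, 4, 6, 15, 17, 19, 21, 30, 32, 34; that makes 11.

11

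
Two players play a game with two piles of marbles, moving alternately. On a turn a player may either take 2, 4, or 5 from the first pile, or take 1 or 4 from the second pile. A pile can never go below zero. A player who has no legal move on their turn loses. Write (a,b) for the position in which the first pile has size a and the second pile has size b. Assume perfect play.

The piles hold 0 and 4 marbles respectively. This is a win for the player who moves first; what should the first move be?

Build the W/L table. Terminal = L. A non-terminal position is W if it has a move to some L; otherwise it is L.
No move ever increases a pile, so every position that can arise here has a ≤ 0 and b ≤ 4; it is enough to label the cells with 0 ≤ a ≤ 0 and 0 ≤ b ≤ 4.
Every move lowers a or b (never raises either), so fill the grid row by row in increasing a, and left to right within a row: each cell's successors are then already labelled.
      b=0  b=1  b=2  b=3  b=4
a=0:    L    W    L    W    W
Cells with no legal move (terminal, hence L): (0,0).
The remaining L cells, each justified by listing all of its moves:
(0,2): only reaches (0,1)(W), which is W → L
Every other cell has at least one move into one of the L cells above, so it is W.
From (0,4), the L positions reachable in one move are: (0,0).

Move to (0,0).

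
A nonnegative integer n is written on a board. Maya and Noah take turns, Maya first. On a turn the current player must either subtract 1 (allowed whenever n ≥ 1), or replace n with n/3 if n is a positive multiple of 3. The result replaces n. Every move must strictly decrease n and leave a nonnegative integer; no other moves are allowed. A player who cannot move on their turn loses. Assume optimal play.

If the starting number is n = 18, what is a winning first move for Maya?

Work bottom-up. With no move the player to move loses. Otherwise the position is W if at least one move leads to an L position for the opponent, and L if every move leads to a W.
n=0: no move → L
n=1: reaches L-position 0 → W
n=2: only reaches 1(W), which is W → L
n=3: reaches L-position 2 → W
n=4: only reaches 3(W), which is W → L
n=5: reaches L-position 4 → W
n=6: reaches L-position 2 → W
n=7: only reaches 6(W), which is W → L
n=8: reaches L-position 7 → W
n=9: only reaches 3(W), 8(W), all W → L
n=10: reaches L-position 9 → W
n=11: only reaches 10(W), which is W → L
n=12: reaches L-position 4 → W
n=13: only reaches 12(W), which is W → L
n=14: reaches L-position 13 → W
n=15: only reaches 5(W), 14(W), all W → L
n=16: reaches L-position 15 → W
n=17: only reaches 16(W), which is W → L
n=18: reaches L-position 17 → W
From 18, the L positions reachable in one move are: 17.

Move to 17.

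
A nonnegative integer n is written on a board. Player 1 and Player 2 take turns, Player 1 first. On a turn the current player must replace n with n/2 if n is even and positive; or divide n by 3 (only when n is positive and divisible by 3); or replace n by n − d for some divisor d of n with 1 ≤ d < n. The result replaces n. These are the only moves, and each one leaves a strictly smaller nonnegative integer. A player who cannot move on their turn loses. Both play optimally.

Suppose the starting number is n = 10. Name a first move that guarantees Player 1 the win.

Classify positions by backward induction: terminal positions (no move available) are L. From any other position, the mover wins iff some move reaches an L.
n=0: no move → L
n=1: no move → L
n=2: W (go to 1, an L position)
n=3: W (go to 1, an L position)
n=4: L (options 2(W), 3(W) are all W)
n=5: W (go to 4, an L position)
n=6: W (go to 4, an L position)
n=7: L (sole option 6(W) is W)
n=8: W (go to 4, an L position)
n=9: L (options 3(W), 6(W), 8(W) are all W)
n=10: W (go to 9, an L position)
From 10, the L positions reachable in one move are: 9.

Move to 9.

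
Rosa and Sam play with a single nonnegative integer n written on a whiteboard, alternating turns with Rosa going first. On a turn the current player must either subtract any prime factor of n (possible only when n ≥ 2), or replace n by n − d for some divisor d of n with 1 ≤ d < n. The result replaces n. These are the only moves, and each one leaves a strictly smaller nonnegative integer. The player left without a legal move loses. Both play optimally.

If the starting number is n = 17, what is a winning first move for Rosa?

Move to 0.

Label each position W (a win for the player to move) or L (a loss). A position with no legal move is L; any other position is W exactly when some move reaches an L, and L when every move reaches a W.
n=0: no move → L
n=1: no move → L
n=2: reaches L-position 0 → W
n=3: reaches L-position 0 → W
n=4: only reaches 2(W), 3(W), all W → L
n=5: reaches L-position 0 → W
n=6: reaches L-position 4 → W
n=7: reaches L-position 0 → W
n=8: reaches L-position 4 → W
n=9: only reaches 6(W), 8(W), all W → L
n=10: reaches L-position 9 → W
n=11: reaches L-position 0 → W
n=12: reaches L-position 9 → W
n=13: reaches L-position 0 → W
n=14: only reaches 7(W), 12(W), 13(W), all W → L
n=15: reaches L-position 14 → W
n=16: reaches L-position 14 → W
n=17: reaches L-position 0 → W
From 17, the L positions reachable in one move are: 0.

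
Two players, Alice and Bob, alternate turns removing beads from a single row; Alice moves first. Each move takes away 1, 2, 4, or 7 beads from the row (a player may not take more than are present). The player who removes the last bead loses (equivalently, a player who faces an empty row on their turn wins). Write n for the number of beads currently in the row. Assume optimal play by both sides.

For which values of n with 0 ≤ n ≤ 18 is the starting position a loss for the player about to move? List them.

Use the standard recursion: the mover wins at a terminal position; elsewhere, the mover wins exactly when some move hands the opponent an L position.
n=0: no move; the opponent has just taken the last bead and therefore loses → W
n=1: only reaches 0(W), which is W → L
n=2: reaches L-position 1 → W
n=3: reaches L-position 1 → W
n=4: only reaches 3(W), 2(W), 0(W), all W → L
n=5: reaches L-position 4 → W
n=6: reaches L-position 4 → W
n=7: only reaches 6(W), 5(W), 3(W), 0(W), all W → L
n=8: reaches L-position 7 → W
n=9: reaches L-position 7 → W
n=10: only reaches 9(W), 8(W), 6(W), 3(W), all W → L
n=11: reaches L-position 10 → W
n=12: reaches L-position 10 → W
n=13: only reaches 12(W), 11(W), 9(W), 6(W), all W → L
n=14: reaches L-position 13 → W
n=15: reaches L-position 13 → W
n=16: only reaches 15(W), 14(W), 12(W), 9(W), all W → L
n=17: reaches L-position 16 → W
n=18: reaches L-position 16 → W
The losing starting values of n are exactly the entries labelled L in this table (6 of them).

1, 4, 7, 10, 13, 16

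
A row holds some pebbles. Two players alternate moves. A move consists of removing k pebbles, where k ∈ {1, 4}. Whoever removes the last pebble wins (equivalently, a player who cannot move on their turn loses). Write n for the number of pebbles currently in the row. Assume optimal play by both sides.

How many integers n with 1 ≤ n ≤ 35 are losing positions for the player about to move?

Use the standard recursion: the mover loses at a terminal position; elsewhere, the mover wins exactly when some move hands the opponent an L position.
n=0: no move → L
n=1: can move to 0, which is L ⇒ W
n=2: the only move is to 1(W), a W ⇒ L
n=3: can move to 2, which is L ⇒ W
n=4: can move to 0, which is L ⇒ W
n=5: moves to 4(W), 1(W); every one is W ⇒ L
n=6: can move to 5, which is L ⇒ W
n=7: moves to 6(W), 3(W); every one is W ⇒ L
n=8: can move to 7, which is L ⇒ W
n=9: can move to 5, which is L ⇒ W
n=10: moves to 9(W), 6(W); every one is W ⇒ L
n=11: can move to 10, which is L ⇒ W
n=12: moves to 11(W), 8(W); every one is W ⇒ L
n=13: can move to 12, which is L ⇒ W
n=14: can move to 10, which is L ⇒ W
n=15: moves to 14(W), 11(W); every one is W ⇒ L
n=16: can move to 15, which is L ⇒ W
n=17: moves to 16(W), 13(W); every one is W ⇒ L
n=18: can move to 17, which is L ⇒ W
n=19: can move to 15, which is L ⇒ W
n=20: moves to 19(W), 16(W); every one is W ⇒ L
n=21: can move to 20, which is L ⇒ W
n=22: moves to 21(W), 18(W); every one is W ⇒ L
n=23: can move to 22, which is L ⇒ W
n=24: can move to 20, which is L ⇒ W
n=25: moves to 24(W), 21(W); every one is W ⇒ L
n=26: can move to 25, which is L ⇒ W
n=27: moves to 26(W), 23(W); every one is W ⇒ L
n=28: can move to 27, which is L ⇒ W
n=29: can move to 25, which is L ⇒ W
n=30: moves to 29(W), 26(W); every one is W ⇒ L
n=31: can move to 30, which is L ⇒ W
n=32: moves to 31(W), 28(W); every one is W ⇒ L
n=33: can move to 32, which is L ⇒ W
n=34: can move to 30, which is L ⇒ W
n=35: moves to 34(W), 31(W); every one is W ⇒ L
L entries with 1 ≤ n ≤ 35 (n=0 is outside the asked range and is not counted): n = 2, 5, 7, 10, 12, 15, 17, 20, 22, 25, 27, 30, 32, 35; that makes 14.

14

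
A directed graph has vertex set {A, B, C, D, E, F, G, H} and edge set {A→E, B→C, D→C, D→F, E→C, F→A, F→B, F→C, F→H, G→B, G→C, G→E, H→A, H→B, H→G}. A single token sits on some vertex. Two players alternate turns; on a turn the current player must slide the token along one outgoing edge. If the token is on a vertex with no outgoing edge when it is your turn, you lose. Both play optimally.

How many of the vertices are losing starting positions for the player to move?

Build the W/L table. Terminal = L. A non-terminal position is W if it has a move to some L; otherwise it is L.
Every edge goes from a vertex to one that appears earlier in the order C, E, B, G, A, H, F, D, so processing vertices in that order labels each vertex after all of its successors.
C: no outgoing edge → L
E: W (go to C, an L position)
B: W (go to C, an L position)
G: W (go to C, an L position)
A: L (sole option E(W) is W)
H: W (go to A, an L position)
F: W (go to A, an L position)
D: W (go to C, an L position)
The L vertices are A, C; that is 2 in all.

2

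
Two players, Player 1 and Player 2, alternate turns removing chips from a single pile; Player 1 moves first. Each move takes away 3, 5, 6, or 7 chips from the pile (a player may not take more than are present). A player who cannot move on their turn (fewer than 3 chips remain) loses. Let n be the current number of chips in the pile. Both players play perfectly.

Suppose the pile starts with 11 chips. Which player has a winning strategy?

Compute win/loss labels from the base case upward. A position with no move is L. Any other position is W if it can reach an L in one move, else L.
n=0: no move → L
n=1: no move → L
n=2: no move → L
n=3: W (go to 0, an L position)
n=4: W (go to 1, an L position)
n=5: W (go to 2, an L position)
n=6: W (go to 1, an L position)
n=7: W (go to 2, an L position)
n=8: W (go to 2, an L position)
n=9: W (go to 2, an L position)
n=10: L (options 7(W), 5(W), 4(W), 3(W) are all W)
n=11: L (options 8(W), 6(W), 5(W), 4(W) are all W)
The starting position 11 is L: whatever Player 1 does, the opponent receives a W position.

Player 2 wins.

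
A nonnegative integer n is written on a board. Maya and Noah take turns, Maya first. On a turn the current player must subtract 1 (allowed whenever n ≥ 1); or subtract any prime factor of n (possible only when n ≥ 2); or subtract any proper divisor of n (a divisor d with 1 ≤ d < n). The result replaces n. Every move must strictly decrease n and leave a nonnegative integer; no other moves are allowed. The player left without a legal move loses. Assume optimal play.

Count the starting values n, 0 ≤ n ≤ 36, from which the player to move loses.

8

Classify positions by backward induction: terminal positions (no move available) are L. From any other position, the mover wins iff some move reaches an L.
n=0: no move → L
n=1: →0(L), so W
n=2: →0(L), so W
n=3: →0(L), so W
n=4: →2(W), 3(W) — all W, so L
n=5: →0(L), so W
n=6: →4(L), so W
n=7: →0(L), so W
n=8: →4(L), so W
n=9: →6(W), 8(W) — all W, so L
n=10: →9(L), so W
n=11: →0(L), so W
n=12: →9(L), so W
n=13: →0(L), so W
n=14: →7(W), 12(W), 13(W) — all W, so L
n=15: →14(L), so W
n=16: →14(L), so W
n=17: →0(L), so W
n=18: →9(L), so W
n=19: →0(L), so W
n=20: →10(W), 15(W), 16(W), 18(W), 19(W) — all W, so L
n=21: →14(L), so W
n=22: →20(L), so W
n=23: →0(L), so W
n=24: →20(L), so W
n=25: →20(L), so W
n=26: →13(W), 24(W), 25(W) — all W, so L
n=27: →26(L), so W
n=28: →14(L), so W
n=29: →0(L), so W
n=30: →20(L), so W
n=31: →0(L), so W
n=32: →16(W), 24(W), 28(W), 30(W), 31(W) — all W, so L
n=33: →32(L), so W
n=34: →32(L), so W
n=35: →28(W), 30(W), 34(W) — all W, so L
n=36: →32(L), so W
L entries with 0 ≤ n ≤ 36: n = 0, 4, 9, 14, 20, 26, 32, 35; that makes 8.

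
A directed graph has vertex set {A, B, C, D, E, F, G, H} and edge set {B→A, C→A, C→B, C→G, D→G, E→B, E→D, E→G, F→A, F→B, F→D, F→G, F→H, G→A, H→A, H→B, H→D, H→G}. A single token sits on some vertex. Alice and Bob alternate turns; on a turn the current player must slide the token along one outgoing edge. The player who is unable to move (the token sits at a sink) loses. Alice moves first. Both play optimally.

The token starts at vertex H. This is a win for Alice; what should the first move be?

Compute win/loss labels from the base case upward. A position with no move is L. Any other position is W if it can reach an L in one move, else L.
Every edge goes from a vertex to one that appears earlier in the order A, B, G, D, H, E, C, F, so processing vertices in that order labels each vertex after all of its successors.
A: no outgoing edge → L
B: reaches L-position A → W
G: reaches L-position A → W
D: only reaches G(W), which is W → L
H: reaches L-position D → W
E: reaches L-position D → W
C: reaches L-position A → W
F: reaches L-position D → W
From H, the L positions reachable in one move are: D, A. Any move reaching one of these is winning.

Move to D.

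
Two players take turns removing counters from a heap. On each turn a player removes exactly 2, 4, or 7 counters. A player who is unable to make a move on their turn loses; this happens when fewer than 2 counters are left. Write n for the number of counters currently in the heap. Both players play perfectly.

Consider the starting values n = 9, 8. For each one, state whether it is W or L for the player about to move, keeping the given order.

Positions with no move are L. A position that does have a move is losing for the player to move precisely when every available move leads to a winning position for the opponent. Fill in the labels:
n=0: no move → L
n=1: no move → L
n=2: reaches L-position 0 → W
n=3: reaches L-position 1 → W
n=4: reaches L-position 0 → W
n=5: reaches L-position 1 → W
n=6: only reaches 4(W), 2(W), all W → L
n=7: reaches L-position 0 → W
n=8: reaches L-position 6 → W
n=9: only reaches 7(W), 5(W), 2(W), all W → L

9: L, 8: W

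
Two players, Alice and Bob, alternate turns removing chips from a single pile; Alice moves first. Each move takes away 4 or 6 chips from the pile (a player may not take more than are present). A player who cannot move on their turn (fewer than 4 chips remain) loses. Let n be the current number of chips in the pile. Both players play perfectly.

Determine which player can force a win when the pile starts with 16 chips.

Alice wins.

Compute win/loss labels from the base case upward. A position with no move is L. Any other position is W if it can reach an L in one move, else L.
n=0: no move → L
n=1: no move → L
n=2: no move → L
n=3: no move → L
n=4: →0(L), so W
n=5: →1(L), so W
n=6: →2(L), so W
n=7: →3(L), so W
n=8: →2(L), so W
n=9: →3(L), so W
n=10: →6(W), 4(W) — all W, so L
n=11: →7(W), 5(W) — all W, so L
n=12: →8(W), 6(W) — all W, so L
n=13: →9(W), 7(W) — all W, so L
n=14: →10(L), so W
n=15: →11(L), so W
n=16: →12(L), so W
From 16 Alice can remove 4, leaving 12, reaching an L position.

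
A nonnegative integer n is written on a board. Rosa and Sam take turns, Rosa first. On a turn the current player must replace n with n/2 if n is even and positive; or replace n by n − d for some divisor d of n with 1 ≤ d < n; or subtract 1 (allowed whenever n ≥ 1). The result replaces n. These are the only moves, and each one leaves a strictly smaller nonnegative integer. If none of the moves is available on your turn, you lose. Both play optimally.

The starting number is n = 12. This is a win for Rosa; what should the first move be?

Use the standard recursion: the mover loses at a terminal position; elsewhere, the mover wins exactly when some move hands the opponent an L position.
n=0: no move → L
n=1: can move to 0, which is L ⇒ W
n=2: the only move is to 1(W), a W ⇒ L
n=3: can move to 2, which is L ⇒ W
n=4: can move to 2, which is L ⇒ W
n=5: the only move is to 4(W), a W ⇒ L
n=6: can move to 5, which is L ⇒ W
n=7: the only move is to 6(W), a W ⇒ L
n=8: can move to 7, which is L ⇒ W
n=9: moves to 6(W), 8(W); every one is W ⇒ L
n=10: can move to 5, which is L ⇒ W
n=11: the only move is to 10(W), a W ⇒ L
n=12: can move to 9, which is L ⇒ W
From 12, the L positions reachable in one move are: 9, 11. Any move reaching one of these is winning.

Move to 9.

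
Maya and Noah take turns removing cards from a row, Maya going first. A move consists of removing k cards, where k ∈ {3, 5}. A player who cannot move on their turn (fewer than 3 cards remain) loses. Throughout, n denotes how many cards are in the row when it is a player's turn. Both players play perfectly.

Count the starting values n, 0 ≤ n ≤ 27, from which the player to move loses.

12

Label each position W (a win for the player to move) or L (a loss). A position with no legal move is L; any other position is W exactly when some move reaches an L, and L when every move reaches a W.
n=0: no move → L
n=1: no move → L
n=2: no move → L
n=3: W (go to 0, an L position)
n=4: W (go to 1, an L position)
n=5: W (go to 2, an L position)
n=6: W (go to 1, an L position)
n=7: W (go to 2, an L position)
n=8: L (options 5(W), 3(W) are all W)
n=9: L (options 6(W), 4(W) are all W)
n=10: L (options 7(W), 5(W) are all W)
n=11: W (go to 8, an L position)
n=12: W (go to 9, an L position)
n=13: W (go to 10, an L position)
n=14: W (go to 9, an L position)
n=15: W (go to 10, an L position)
n=16: L (options 13(W), 11(W) are all W)
n=17: L (options 14(W), 12(W) are all W)
n=18: L (options 15(W), 13(W) are all W)
n=19: W (go to 16, an L position)
n=20: W (go to 17, an L position)
n=21: W (go to 18, an L position)
n=22: W (go to 17, an L position)
n=23: W (go to 18, an L position)
n=24: L (options 21(W), 19(W) are all W)
n=25: L (options 22(W), 20(W) are all W)
n=26: L (options 23(W), 21(W) are all W)
n=27: W (go to 24, an L position)
L entries with 0 ≤ n ≤ 27: n = 0, 1, 2, 8, 9, 10, 16, 17, 18, 24, 25, 26; that makes 12.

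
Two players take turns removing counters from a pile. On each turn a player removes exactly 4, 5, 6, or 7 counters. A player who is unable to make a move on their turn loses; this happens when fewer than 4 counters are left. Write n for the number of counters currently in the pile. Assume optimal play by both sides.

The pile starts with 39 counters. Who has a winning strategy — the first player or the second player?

Build the W/L table. Terminal = L. A non-terminal position is W if it has a move to some L; otherwise it is L.
n=0: no move → L
n=1: no move → L
n=2: no move → L
n=3: no move → L
n=4: reaches L-position 0 → W
n=5: reaches L-position 1 → W
n=6: reaches L-position 2 → W
n=7: reaches L-position 3 → W
n=8: reaches L-position 3 → W
n=9: reaches L-position 3 → W
n=10: reaches L-position 3 → W
n=11: only reaches 7(W), 6(W), 5(W), 4(W), all W → L
n=12: only reaches 8(W), 7(W), 6(W), 5(W), all W → L
n=13: only reaches 9(W), 8(W), 7(W), 6(W), all W → L
n=14: only reaches 10(W), 9(W), 8(W), 7(W), all W → L
n=15: reaches L-position 11 → W
n=16: reaches L-position 12 → W
n=17: reaches L-position 13 → W
n=18: reaches L-position 14 → W
n=19: reaches L-position 14 → W
n=20: reaches L-position 14 → W
n=21: reaches L-position 14 → W
n=22: only reaches 18(W), 17(W), 16(W), 15(W), all W → L
n=23: only reaches 19(W), 18(W), 17(W), 16(W), all W → L
n=24: only reaches 20(W), 19(W), 18(W), 17(W), all W → L
n=25: only reaches 21(W), 20(W), 19(W), 18(W), all W → L
n=26: reaches L-position 22 → W
n=27: reaches L-position 23 → W
n=28: reaches L-position 24 → W
n=29: reaches L-position 25 → W
n=30: reaches L-position 25 → W
n=31: reaches L-position 25 → W
n=32: reaches L-position 25 → W
n=33: only reaches 29(W), 28(W), 27(W), 26(W), all W → L
n=34: only reaches 30(W), 29(W), 28(W), 27(W), all W → L
n=35: only reaches 31(W), 30(W), 29(W), 28(W), all W → L
n=36: only reaches 32(W), 31(W), 30(W), 29(W), all W → L
n=37: reaches L-position 33 → W
n=38: reaches L-position 34 → W
n=39: reaches L-position 35 → W
From 39 the player to move can remove 4, leaving 35, reaching an L position.

The first player wins.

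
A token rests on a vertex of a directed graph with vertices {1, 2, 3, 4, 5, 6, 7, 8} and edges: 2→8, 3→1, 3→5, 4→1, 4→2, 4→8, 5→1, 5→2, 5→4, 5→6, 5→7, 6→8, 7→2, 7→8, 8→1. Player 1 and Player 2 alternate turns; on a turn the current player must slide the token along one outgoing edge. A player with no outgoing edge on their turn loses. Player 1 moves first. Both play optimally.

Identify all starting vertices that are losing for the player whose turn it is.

Positions with no move are L. A position that does have a move is losing for the player to move precisely when every available move leads to a winning position for the opponent. Fill in the labels:
Every edge goes from a vertex to one that appears earlier in the order 1, 8, 6, 2, 4, 7, 5, 3, so processing vertices in that order labels each vertex after all of its successors.
1: no outgoing edge → L
8: can move to 1, which is L ⇒ W
6: the only move is to 8(W), a W ⇒ L
2: the only move is to 8(W), a W ⇒ L
4: can move to 2, which is L ⇒ W
7: can move to 2, which is L ⇒ W
5: can move to 2, which is L ⇒ W
3: can move to 1, which is L ⇒ W
Reading off the rows marked L gives the requested list; there are 3 such vertices.

1, 2, 6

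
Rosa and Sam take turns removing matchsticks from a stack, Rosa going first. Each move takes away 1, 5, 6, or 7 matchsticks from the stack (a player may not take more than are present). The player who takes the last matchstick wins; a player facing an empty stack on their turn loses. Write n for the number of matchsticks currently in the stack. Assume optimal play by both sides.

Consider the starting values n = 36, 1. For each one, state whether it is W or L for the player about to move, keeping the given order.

36: L, 1: W

Classify positions by backward induction: terminal positions (no move available) are L. From any other position, the mover wins iff some move reaches an L.
n=0: no move → L
n=1: W (go to 0, an L position)
n=2: L (sole option 1(W) is W)
n=3: W (go to 2, an L position)
n=4: L (sole option 3(W) is W)
n=5: W (go to 4, an L position)
n=6: W (go to 0, an L position)
n=7: W (go to 2, an L position)
n=8: W (go to 2, an L position)
n=9: W (go to 4, an L position)
n=10: W (go to 4, an L position)
n=11: W (go to 4, an L position)
n=12: L (options 11(W), 7(W), 6(W), 5(W) are all W)
n=13: W (go to 12, an L position)
n=14: L (options 13(W), 9(W), 8(W), 7(W) are all W)
n=15: W (go to 14, an L position)
n=16: L (options 15(W), 11(W), 10(W), 9(W) are all W)
n=17: W (go to 16, an L position)
n=18: W (go to 12, an L position)
n=19: W (go to 14, an L position)
n=20: W (go to 14, an L position)
n=21: W (go to 16, an L position)
n=22: W (go to 16, an L position)
n=23: W (go to 16, an L position)
n=24: L (options 23(W), 19(W), 18(W), 17(W) are all W)
n=25: W (go to 24, an L position)
n=26: L (options 25(W), 21(W), 20(W), 19(W) are all W)
n=27: W (go to 26, an L position)
n=28: L (options 27(W), 23(W), 22(W), 21(W) are all W)
n=29: W (go to 28, an L position)
n=30: W (go to 24, an L position)
n=31: W (go to 26, an L position)
n=32: W (go to 26, an L position)
n=33: W (go to 28, an L position)
n=34: W (go to 28, an L position)
n=35: W (go to 28, an L position)
n=36: L (options 35(W), 31(W), 30(W), 29(W) are all W)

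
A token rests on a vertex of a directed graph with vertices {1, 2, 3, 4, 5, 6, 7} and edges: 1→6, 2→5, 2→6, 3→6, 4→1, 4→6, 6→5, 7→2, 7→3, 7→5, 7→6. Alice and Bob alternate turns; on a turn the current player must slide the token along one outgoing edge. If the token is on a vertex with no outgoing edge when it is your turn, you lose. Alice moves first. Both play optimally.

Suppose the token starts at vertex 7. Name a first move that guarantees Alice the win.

Move to 3.

Build the W/L table. Terminal = L. A non-terminal position is W if it has a move to some L; otherwise it is L.
Every edge goes from a vertex to one that appears earlier in the order 5, 6, 3, 1, 2, 7, 4, so processing vertices in that order labels each vertex after all of its successors.
5: no outgoing edge → L
6: can move to 5, which is L ⇒ W
3: the only move is to 6(W), a W ⇒ L
1: the only move is to 6(W), a W ⇒ L
2: can move to 5, which is L ⇒ W
7: can move to 3, which is L ⇒ W
4: can move to 1, which is L ⇒ W
From 7, the L positions reachable in one move are: 3, 5. Any move reaching one of these is winning.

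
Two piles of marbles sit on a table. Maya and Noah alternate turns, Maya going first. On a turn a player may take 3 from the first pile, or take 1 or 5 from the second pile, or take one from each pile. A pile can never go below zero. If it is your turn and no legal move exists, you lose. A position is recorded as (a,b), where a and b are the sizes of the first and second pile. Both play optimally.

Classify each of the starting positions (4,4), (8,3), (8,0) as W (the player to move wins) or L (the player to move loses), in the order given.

(4,4): W, (8,3): W, (8,0): L

Compute win/loss labels from the base case upward. A position with no move is L. Any other position is W if it can reach an L in one move, else L.
No move ever increases a pile, so every position that can arise here has a ≤ 8 and b ≤ 4; it is enough to label the cells with 0 ≤ a ≤ 8 and 0 ≤ b ≤ 4.
Every move lowers a or b (never raises either), so fill the grid row by row in increasing a, and left to right within a row: each cell's successors are then already labelled.
      b=0  b=1  b=2  b=3  b=4
a=0:    L    W    L    W    L
a=1:    L    W    L    W    L
a=2:    L    W    L    W    L
a=3:    W    W    W    W    W
a=4:    W    L    W    L    W
a=5:    W    L    W    L    W
a=6:    L    W    W    L    W
a=7:    L    W    L    W    W
a=8:    L    W    L    W    L
Cells with no legal move (terminal, hence L): (0,0), (1,0), (2,0).
The remaining L cells, each justified by listing all of its moves:
(0,2): only reaches (0,1)(W), which is W → L
(0,4): only reaches (0,3)(W), which is W → L
(1,2): only reaches (1,1)(W), (0,1)(W), all W → L
(1,4): only reaches (1,3)(W), (0,3)(W), all W → L
(2,2): only reaches (2,1)(W), (1,1)(W), all W → L
(2,4): only reaches (2,3)(W), (1,3)(W), all W → L
(4,1): only reaches (1,1)(W), (4,0)(W), (3,0)(W), all W → L
(4,3): only reaches (1,3)(W), (4,2)(W), (3,2)(W), all W → L
(5,1): only reaches (2,1)(W), (5,0)(W), (4,0)(W), all W → L
(5,3): only reaches (2,3)(W), (5,2)(W), (4,2)(W), all W → L
(6,0): only reaches (3,0)(W), which is W → L
(6,3): only reaches (3,3)(W), (6,2)(W), (5,2)(W), all W → L
(7,0): only reaches (4,0)(W), which is W → L
(7,2): only reaches (4,2)(W), (7,1)(W), (6,1)(W), all W → L
(8,0): only reaches (5,0)(W), which is W → L
(8,2): only reaches (5,2)(W), (8,1)(W), (7,1)(W), all W → L
(8,4): only reaches (5,4)(W), (8,3)(W), (7,3)(W), all W → L
Every other cell has at least one move into one of the L cells above, so it is W.
(4,4): the move to (1,4) reaches an L cell, so W
(8,3): the move to (5,3) reaches an L cell, so W
(8,0): one of the L cells justified above, so L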